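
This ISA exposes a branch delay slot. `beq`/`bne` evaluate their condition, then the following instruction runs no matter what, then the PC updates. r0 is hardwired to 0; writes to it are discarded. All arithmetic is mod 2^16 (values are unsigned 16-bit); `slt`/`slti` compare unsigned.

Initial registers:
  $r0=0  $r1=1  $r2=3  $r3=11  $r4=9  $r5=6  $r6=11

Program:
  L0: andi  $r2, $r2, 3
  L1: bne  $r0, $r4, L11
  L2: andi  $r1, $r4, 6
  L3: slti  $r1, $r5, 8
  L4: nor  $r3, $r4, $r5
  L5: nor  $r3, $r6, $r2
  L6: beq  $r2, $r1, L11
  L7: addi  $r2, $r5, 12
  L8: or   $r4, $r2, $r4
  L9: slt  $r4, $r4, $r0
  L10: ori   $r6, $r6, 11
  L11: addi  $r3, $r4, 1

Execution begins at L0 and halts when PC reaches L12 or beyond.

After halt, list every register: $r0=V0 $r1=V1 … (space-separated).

#0 andi  $r2, $r2, 3 ; 0/1/3/11/9/6/11
#1 bne  $r0, $r4, L11 ; 0/1/3/11/9/6/11 ; →target
#2 andi  $r1, $r4, 6 ; 0/0/3/11/9/6/11
#11 addi  $r3, $r4, 1 ; 0/0/3/10/9/6/11

$r0=0 $r1=0 $r2=3 $r3=10 $r4=9 $r5=6 $r6=11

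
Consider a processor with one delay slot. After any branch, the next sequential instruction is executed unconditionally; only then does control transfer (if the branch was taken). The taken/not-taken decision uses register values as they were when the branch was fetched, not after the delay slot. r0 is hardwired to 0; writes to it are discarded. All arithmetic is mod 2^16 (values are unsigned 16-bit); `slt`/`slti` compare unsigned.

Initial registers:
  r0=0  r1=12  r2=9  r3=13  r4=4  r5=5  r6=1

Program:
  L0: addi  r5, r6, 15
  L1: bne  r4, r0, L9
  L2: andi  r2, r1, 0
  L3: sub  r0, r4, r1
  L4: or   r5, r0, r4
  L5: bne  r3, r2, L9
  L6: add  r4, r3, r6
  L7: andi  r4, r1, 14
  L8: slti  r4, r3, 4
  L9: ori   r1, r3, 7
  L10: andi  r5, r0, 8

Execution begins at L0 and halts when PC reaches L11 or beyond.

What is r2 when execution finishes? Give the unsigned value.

  step pc=0: addi  r5, r6, 15  regs=(0,12,9,13,4,16,1)
  step pc=1: bne  r4, r0, L9  cond=T  regs=(0,12,9,13,4,16,1)
  step pc=2: andi  r2, r1, 0  regs=(0,12,0,13,4,16,1)
  step pc=9: ori   r1, r3, 7  regs=(0,15,0,13,4,16,1)
  step pc=10: andi  r5, r0, 8  regs=(0,15,0,13,4,0,1)

0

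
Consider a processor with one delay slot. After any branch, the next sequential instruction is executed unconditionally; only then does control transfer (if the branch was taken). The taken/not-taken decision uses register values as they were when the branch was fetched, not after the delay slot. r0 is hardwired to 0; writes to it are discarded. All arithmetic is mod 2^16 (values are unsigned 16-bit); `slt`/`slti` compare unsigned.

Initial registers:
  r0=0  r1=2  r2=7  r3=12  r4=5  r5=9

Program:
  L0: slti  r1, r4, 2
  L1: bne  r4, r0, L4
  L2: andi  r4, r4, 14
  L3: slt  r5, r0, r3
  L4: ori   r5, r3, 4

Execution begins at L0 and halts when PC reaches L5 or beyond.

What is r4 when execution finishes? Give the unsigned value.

4

  step pc=0: slti  r1, r4, 2  regs=(0,0,7,12,5,9)
  step pc=1: bne  r4, r0, L4  cond=T  regs=(0,0,7,12,5,9)
  step pc=2: andi  r4, r4, 14  regs=(0,0,7,12,4,9)
  step pc=4: ori   r5, r3, 4  regs=(0,0,7,12,4,12)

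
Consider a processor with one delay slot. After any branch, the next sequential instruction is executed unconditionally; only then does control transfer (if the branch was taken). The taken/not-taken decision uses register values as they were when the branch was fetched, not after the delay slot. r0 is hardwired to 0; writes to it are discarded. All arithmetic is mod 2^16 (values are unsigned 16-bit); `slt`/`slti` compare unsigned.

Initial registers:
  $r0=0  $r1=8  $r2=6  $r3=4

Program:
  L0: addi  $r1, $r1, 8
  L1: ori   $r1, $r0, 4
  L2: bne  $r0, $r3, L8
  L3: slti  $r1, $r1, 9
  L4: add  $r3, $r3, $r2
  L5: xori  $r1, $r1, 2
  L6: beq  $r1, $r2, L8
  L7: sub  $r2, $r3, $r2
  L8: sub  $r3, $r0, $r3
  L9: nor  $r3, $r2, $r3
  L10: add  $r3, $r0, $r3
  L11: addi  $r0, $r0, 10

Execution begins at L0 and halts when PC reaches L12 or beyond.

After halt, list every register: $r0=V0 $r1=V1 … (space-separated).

PC=0  addi  $r1, $r1, 8      | $r0=0 $r1=16 $r2=6 $r3=4
PC=1  ori   $r1, $r0, 4      | $r0=0 $r1=4 $r2=6 $r3=4
PC=2  bne  $r0, $r3, L8      | $r0=0 $r1=4 $r2=6 $r3=4  [TAKEN]
PC=3  slti  $r1, $r1, 9      | $r0=0 $r1=1 $r2=6 $r3=4
PC=8  sub  $r3, $r0, $r3     | $r0=0 $r1=1 $r2=6 $r3=65532
PC=9  nor  $r3, $r2, $r3     | $r0=0 $r1=1 $r2=6 $r3=1
PC=10 add  $r3, $r0, $r3     | $r0=0 $r1=1 $r2=6 $r3=1
PC=11 addi  $r0, $r0, 10     | $r0=0 $r1=1 $r2=6 $r3=1

$r0=0 $r1=1 $r2=6 $r3=1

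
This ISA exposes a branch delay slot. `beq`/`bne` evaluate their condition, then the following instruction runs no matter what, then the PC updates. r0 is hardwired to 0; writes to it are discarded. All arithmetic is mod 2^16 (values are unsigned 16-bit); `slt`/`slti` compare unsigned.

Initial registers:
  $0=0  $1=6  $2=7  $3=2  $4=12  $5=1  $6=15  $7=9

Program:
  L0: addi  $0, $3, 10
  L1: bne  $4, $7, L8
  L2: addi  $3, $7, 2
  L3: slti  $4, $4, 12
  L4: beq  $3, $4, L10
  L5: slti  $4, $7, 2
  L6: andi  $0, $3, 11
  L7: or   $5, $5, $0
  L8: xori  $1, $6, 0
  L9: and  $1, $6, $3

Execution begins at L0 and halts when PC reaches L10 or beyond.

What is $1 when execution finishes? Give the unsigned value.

11

PC=0  addi  $0, $3, 10       | $0=0 $1=6 $2=7 $3=2 $4=12 $5=1 $6=15 $7=9
PC=1  bne  $4, $7, L8        | $0=0 $1=6 $2=7 $3=2 $4=12 $5=1 $6=15 $7=9  [TAKEN]
PC=2  addi  $3, $7, 2        | $0=0 $1=6 $2=7 $3=11 $4=12 $5=1 $6=15 $7=9
PC=8  xori  $1, $6, 0        | $0=0 $1=15 $2=7 $3=11 $4=12 $5=1 $6=15 $7=9
PC=9  and  $1, $6, $3        | $0=0 $1=11 $2=7 $3=11 $4=12 $5=1 $6=15 $7=9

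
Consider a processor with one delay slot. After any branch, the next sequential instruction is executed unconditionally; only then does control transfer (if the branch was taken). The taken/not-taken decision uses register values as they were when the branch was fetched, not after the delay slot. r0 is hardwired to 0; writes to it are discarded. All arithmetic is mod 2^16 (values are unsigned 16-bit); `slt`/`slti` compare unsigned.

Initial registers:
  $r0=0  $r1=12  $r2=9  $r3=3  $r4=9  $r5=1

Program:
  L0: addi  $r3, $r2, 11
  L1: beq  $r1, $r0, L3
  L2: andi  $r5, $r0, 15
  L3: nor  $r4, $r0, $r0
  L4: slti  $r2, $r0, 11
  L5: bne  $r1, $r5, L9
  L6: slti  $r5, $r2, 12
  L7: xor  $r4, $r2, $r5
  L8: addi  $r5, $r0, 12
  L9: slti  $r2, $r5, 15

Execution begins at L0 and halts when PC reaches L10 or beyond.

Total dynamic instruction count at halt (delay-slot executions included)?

8

  step pc=0: addi  $r3, $r2, 11  regs=(0,12,9,20,9,1)
  step pc=1: beq  $r1, $r0, L3  cond=F  regs=(0,12,9,20,9,1)
  step pc=2: andi  $r5, $r0, 15  regs=(0,12,9,20,9,0)
  step pc=3: nor  $r4, $r0, $r0  regs=(0,12,9,20,65535,0)
  step pc=4: slti  $r2, $r0, 11  regs=(0,12,1,20,65535,0)
  step pc=5: bne  $r1, $r5, L9  cond=T  regs=(0,12,1,20,65535,0)
  step pc=6: slti  $r5, $r2, 12  regs=(0,12,1,20,65535,1)
  step pc=9: slti  $r2, $r5, 15  regs=(0,12,1,20,65535,1)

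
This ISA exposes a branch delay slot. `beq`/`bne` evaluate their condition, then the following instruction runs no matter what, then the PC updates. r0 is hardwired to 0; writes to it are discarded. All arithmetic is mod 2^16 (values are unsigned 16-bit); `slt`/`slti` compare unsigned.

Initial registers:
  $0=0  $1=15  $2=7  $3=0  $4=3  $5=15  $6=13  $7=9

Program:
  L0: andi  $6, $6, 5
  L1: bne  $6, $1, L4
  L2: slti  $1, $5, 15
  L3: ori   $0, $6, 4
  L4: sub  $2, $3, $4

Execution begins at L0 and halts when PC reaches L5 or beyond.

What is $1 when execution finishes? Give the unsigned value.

0

#0 andi  $6, $6, 5 ; 0/15/7/0/3/15/5/9
#1 bne  $6, $1, L4 ; 0/15/7/0/3/15/5/9 ; →target
#2 slti  $1, $5, 15 ; 0/0/7/0/3/15/5/9
#4 sub  $2, $3, $4 ; 0/0/65533/0/3/15/5/9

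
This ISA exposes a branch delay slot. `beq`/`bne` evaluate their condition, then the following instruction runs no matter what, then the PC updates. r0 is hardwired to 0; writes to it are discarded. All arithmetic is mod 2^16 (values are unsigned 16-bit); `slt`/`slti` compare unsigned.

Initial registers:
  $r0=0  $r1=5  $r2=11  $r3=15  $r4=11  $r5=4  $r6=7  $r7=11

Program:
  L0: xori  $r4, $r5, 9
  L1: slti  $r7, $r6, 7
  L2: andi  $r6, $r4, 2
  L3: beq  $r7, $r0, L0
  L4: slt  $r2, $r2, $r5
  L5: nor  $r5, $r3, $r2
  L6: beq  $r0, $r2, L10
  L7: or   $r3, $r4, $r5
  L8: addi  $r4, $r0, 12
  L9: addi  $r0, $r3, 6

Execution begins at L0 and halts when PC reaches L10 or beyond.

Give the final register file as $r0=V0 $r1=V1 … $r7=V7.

$r0=0 $r1=5 $r2=1 $r3=65533 $r4=12 $r5=65520 $r6=0 $r7=1

PC=0  xori  $r4, $r5, 9      | $r0=0 $r1=5 $r2=11 $r3=15 $r4=13 $r5=4 $r6=7 $r7=11
PC=1  slti  $r7, $r6, 7      | $r0=0 $r1=5 $r2=11 $r3=15 $r4=13 $r5=4 $r6=7 $r7=0
PC=2  andi  $r6, $r4, 2      | $r0=0 $r1=5 $r2=11 $r3=15 $r4=13 $r5=4 $r6=0 $r7=0
PC=3  beq  $r7, $r0, L0      | $r0=0 $r1=5 $r2=11 $r3=15 $r4=13 $r5=4 $r6=0 $r7=0  [TAKEN]
PC=4  slt  $r2, $r2, $r5     | $r0=0 $r1=5 $r2=0 $r3=15 $r4=13 $r5=4 $r6=0 $r7=0
PC=0  xori  $r4, $r5, 9      | $r0=0 $r1=5 $r2=0 $r3=15 $r4=13 $r5=4 $r6=0 $r7=0
PC=1  slti  $r7, $r6, 7      | $r0=0 $r1=5 $r2=0 $r3=15 $r4=13 $r5=4 $r6=0 $r7=1
PC=2  andi  $r6, $r4, 2      | $r0=0 $r1=5 $r2=0 $r3=15 $r4=13 $r5=4 $r6=0 $r7=1
PC=3  beq  $r7, $r0, L0      | $r0=0 $r1=5 $r2=0 $r3=15 $r4=13 $r5=4 $r6=0 $r7=1  [not taken]
PC=4  slt  $r2, $r2, $r5     | $r0=0 $r1=5 $r2=1 $r3=15 $r4=13 $r5=4 $r6=0 $r7=1
PC=5  nor  $r5, $r3, $r2     | $r0=0 $r1=5 $r2=1 $r3=15 $r4=13 $r5=65520 $r6=0 $r7=1
PC=6  beq  $r0, $r2, L10     | $r0=0 $r1=5 $r2=1 $r3=15 $r4=13 $r5=65520 $r6=0 $r7=1  [not taken]
PC=7  or   $r3, $r4, $r5     | $r0=0 $r1=5 $r2=1 $r3=65533 $r4=13 $r5=65520 $r6=0 $r7=1
PC=8  addi  $r4, $r0, 12     | $r0=0 $r1=5 $r2=1 $r3=65533 $r4=12 $r5=65520 $r6=0 $r7=1
PC=9  addi  $r0, $r3, 6      | $r0=0 $r1=5 $r2=1 $r3=65533 $r4=12 $r5=65520 $r6=0 $r7=1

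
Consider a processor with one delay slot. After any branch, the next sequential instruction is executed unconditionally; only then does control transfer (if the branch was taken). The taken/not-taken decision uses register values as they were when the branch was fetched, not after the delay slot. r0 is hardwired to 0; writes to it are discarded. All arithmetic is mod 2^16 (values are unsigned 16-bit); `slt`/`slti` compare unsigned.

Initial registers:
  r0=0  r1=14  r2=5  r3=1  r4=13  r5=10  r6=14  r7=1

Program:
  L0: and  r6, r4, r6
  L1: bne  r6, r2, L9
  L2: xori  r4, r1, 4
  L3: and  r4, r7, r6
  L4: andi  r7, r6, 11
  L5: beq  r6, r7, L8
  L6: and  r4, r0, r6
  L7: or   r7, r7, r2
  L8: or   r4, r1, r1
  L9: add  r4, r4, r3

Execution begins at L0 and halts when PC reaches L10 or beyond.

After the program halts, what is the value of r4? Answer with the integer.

11

[0] and  r6, r4, r6  →  {r0:0, r1:14, r2:5, r3:1, r4:13, r5:10, r6:12, r7:1}
[1] bne  r6, r2, L9  →  {r0:0, r1:14, r2:5, r3:1, r4:13, r5:10, r6:12, r7:1}  ⟨branch taken⟩
[2] xori  r4, r1, 4  →  {r0:0, r1:14, r2:5, r3:1, r4:10, r5:10, r6:12, r7:1}
[9] add  r4, r4, r3  →  {r0:0, r1:14, r2:5, r3:1, r4:11, r5:10, r6:12, r7:1}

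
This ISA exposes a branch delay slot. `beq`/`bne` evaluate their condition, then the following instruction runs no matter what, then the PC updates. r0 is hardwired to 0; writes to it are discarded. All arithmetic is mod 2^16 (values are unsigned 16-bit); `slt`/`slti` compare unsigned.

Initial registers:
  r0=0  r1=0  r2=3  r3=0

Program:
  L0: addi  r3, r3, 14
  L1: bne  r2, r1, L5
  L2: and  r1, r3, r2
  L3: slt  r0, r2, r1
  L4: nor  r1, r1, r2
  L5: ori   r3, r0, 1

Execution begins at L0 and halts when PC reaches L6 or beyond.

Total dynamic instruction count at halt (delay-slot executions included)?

4

  step pc=0: addi  r3, r3, 14  regs=(0,0,3,14)
  step pc=1: bne  r2, r1, L5  cond=T  regs=(0,0,3,14)
  step pc=2: and  r1, r3, r2  regs=(0,2,3,14)
  step pc=5: ori   r3, r0, 1  regs=(0,2,3,1)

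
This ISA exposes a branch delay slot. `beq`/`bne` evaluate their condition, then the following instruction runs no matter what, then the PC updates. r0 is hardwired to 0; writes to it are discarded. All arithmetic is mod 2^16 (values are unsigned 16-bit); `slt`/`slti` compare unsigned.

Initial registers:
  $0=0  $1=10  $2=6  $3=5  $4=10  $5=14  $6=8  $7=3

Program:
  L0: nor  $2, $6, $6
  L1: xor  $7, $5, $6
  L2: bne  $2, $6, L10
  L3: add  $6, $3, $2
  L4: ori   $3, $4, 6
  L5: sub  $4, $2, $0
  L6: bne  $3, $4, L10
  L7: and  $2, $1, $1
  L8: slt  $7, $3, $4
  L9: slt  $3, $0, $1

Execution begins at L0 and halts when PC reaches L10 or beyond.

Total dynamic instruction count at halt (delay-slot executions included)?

4

  step pc=0: nor  $2, $6, $6  regs=(0,10,65527,5,10,14,8,3)
  step pc=1: xor  $7, $5, $6  regs=(0,10,65527,5,10,14,8,6)
  step pc=2: bne  $2, $6, L10  cond=T  regs=(0,10,65527,5,10,14,8,6)
  step pc=3: add  $6, $3, $2  regs=(0,10,65527,5,10,14,65532,6)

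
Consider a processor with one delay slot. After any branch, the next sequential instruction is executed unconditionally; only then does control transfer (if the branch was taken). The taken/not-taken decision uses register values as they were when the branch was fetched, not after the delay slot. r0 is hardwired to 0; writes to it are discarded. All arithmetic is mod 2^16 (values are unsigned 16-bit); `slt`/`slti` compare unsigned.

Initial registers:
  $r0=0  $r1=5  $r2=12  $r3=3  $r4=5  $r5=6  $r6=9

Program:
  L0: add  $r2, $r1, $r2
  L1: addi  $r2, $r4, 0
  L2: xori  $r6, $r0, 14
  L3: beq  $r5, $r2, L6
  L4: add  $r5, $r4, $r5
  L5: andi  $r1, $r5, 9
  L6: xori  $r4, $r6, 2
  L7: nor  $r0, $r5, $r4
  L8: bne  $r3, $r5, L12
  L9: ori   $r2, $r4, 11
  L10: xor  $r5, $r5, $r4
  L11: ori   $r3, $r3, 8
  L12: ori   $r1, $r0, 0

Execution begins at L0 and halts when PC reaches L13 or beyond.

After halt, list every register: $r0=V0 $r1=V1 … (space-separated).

$r0=0 $r1=0 $r2=15 $r3=3 $r4=12 $r5=11 $r6=14

#0 add  $r2, $r1, $r2 ; 0/5/17/3/5/6/9
#1 addi  $r2, $r4, 0 ; 0/5/5/3/5/6/9
#2 xori  $r6, $r0, 14 ; 0/5/5/3/5/6/14
#3 beq  $r5, $r2, L6 ; 0/5/5/3/5/6/14 ; →fallthru
#4 add  $r5, $r4, $r5 ; 0/5/5/3/5/11/14
#5 andi  $r1, $r5, 9 ; 0/9/5/3/5/11/14
#6 xori  $r4, $r6, 2 ; 0/9/5/3/12/11/14
#7 nor  $r0, $r5, $r4 ; 0/9/5/3/12/11/14
#8 bne  $r3, $r5, L12 ; 0/9/5/3/12/11/14 ; →target
#9 ori   $r2, $r4, 11 ; 0/9/15/3/12/11/14
#12 ori   $r1, $r0, 0 ; 0/0/15/3/12/11/14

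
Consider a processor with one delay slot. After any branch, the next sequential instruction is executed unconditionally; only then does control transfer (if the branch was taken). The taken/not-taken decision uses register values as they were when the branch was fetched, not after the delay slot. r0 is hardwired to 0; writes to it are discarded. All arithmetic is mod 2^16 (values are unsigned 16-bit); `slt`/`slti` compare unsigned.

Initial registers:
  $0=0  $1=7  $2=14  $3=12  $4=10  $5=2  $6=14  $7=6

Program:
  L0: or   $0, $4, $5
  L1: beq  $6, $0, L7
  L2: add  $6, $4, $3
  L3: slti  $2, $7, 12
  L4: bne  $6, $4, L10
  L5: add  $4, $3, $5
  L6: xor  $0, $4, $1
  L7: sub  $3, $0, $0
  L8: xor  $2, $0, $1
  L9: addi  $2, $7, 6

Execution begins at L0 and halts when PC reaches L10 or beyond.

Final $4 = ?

14

  step pc=0: or   $0, $4, $5  regs=(0,7,14,12,10,2,14,6)
  step pc=1: beq  $6, $0, L7  cond=F  regs=(0,7,14,12,10,2,14,6)
  step pc=2: add  $6, $4, $3  regs=(0,7,14,12,10,2,22,6)
  step pc=3: slti  $2, $7, 12  regs=(0,7,1,12,10,2,22,6)
  step pc=4: bne  $6, $4, L10  cond=T  regs=(0,7,1,12,10,2,22,6)
  step pc=5: add  $4, $3, $5  regs=(0,7,1,12,14,2,22,6)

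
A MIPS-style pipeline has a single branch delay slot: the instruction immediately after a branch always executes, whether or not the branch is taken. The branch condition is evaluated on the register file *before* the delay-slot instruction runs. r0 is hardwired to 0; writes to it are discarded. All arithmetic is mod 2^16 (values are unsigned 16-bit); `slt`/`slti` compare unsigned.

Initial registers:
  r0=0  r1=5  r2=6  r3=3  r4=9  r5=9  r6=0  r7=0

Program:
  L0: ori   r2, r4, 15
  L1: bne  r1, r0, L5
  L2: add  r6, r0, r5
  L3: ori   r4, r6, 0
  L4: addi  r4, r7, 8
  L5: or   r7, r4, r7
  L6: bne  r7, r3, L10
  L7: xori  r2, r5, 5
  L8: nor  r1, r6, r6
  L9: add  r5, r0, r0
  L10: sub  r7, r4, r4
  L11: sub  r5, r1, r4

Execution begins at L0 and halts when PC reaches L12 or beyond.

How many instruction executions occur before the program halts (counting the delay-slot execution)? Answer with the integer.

8

  step pc=0: ori   r2, r4, 15  regs=(0,5,15,3,9,9,0,0)
  step pc=1: bne  r1, r0, L5  cond=T  regs=(0,5,15,3,9,9,0,0)
  step pc=2: add  r6, r0, r5  regs=(0,5,15,3,9,9,9,0)
  step pc=5: or   r7, r4, r7  regs=(0,5,15,3,9,9,9,9)
  step pc=6: bne  r7, r3, L10  cond=T  regs=(0,5,15,3,9,9,9,9)
  step pc=7: xori  r2, r5, 5  regs=(0,5,12,3,9,9,9,9)
  step pc=10: sub  r7, r4, r4  regs=(0,5,12,3,9,9,9,0)
  step pc=11: sub  r5, r1, r4  regs=(0,5,12,3,9,65532,9,0)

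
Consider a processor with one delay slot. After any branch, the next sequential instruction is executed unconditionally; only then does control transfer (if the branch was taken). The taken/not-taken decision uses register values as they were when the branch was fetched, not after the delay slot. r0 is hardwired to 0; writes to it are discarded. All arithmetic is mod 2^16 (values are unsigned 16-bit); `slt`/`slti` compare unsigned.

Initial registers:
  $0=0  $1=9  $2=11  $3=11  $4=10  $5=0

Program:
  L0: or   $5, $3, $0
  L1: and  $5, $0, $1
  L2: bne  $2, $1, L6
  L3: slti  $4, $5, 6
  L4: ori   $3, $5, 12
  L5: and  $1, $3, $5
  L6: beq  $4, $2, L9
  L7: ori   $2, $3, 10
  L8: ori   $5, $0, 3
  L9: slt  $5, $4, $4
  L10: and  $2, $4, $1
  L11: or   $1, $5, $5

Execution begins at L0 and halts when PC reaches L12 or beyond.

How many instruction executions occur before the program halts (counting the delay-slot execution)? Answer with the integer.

10

[0] or   $5, $3, $0  →  {$0:0, $1:9, $2:11, $3:11, $4:10, $5:11}
[1] and  $5, $0, $1  →  {$0:0, $1:9, $2:11, $3:11, $4:10, $5:0}
[2] bne  $2, $1, L6  →  {$0:0, $1:9, $2:11, $3:11, $4:10, $5:0}  ⟨branch taken⟩
[3] slti  $4, $5, 6  →  {$0:0, $1:9, $2:11, $3:11, $4:1, $5:0}
[6] beq  $4, $2, L9  →  {$0:0, $1:9, $2:11, $3:11, $4:1, $5:0}  ⟨branch fallthrough⟩
[7] ori   $2, $3, 10  →  {$0:0, $1:9, $2:11, $3:11, $4:1, $5:0}
[8] ori   $5, $0, 3  →  {$0:0, $1:9, $2:11, $3:11, $4:1, $5:3}
[9] slt  $5, $4, $4  →  {$0:0, $1:9, $2:11, $3:11, $4:1, $5:0}
[10] and  $2, $4, $1  →  {$0:0, $1:9, $2:1, $3:11, $4:1, $5:0}
[11] or   $1, $5, $5  →  {$0:0, $1:0, $2:1, $3:11, $4:1, $5:0}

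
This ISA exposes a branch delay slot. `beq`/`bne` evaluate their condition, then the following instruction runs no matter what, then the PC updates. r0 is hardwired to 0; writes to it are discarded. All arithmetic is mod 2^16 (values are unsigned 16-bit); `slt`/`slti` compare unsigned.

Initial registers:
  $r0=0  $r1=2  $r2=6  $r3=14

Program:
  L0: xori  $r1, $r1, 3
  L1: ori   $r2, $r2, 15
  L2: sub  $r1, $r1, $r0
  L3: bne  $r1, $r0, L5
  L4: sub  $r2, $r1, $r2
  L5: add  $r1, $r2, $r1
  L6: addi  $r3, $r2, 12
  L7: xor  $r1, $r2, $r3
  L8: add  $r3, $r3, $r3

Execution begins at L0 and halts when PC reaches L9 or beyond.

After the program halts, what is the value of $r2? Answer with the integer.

65522

#0 xori  $r1, $r1, 3 ; 0/1/6/14
#1 ori   $r2, $r2, 15 ; 0/1/15/14
#2 sub  $r1, $r1, $r0 ; 0/1/15/14
#3 bne  $r1, $r0, L5 ; 0/1/15/14 ; →target
#4 sub  $r2, $r1, $r2 ; 0/1/65522/14
#5 add  $r1, $r2, $r1 ; 0/65523/65522/14
#6 addi  $r3, $r2, 12 ; 0/65523/65522/65534
#7 xor  $r1, $r2, $r3 ; 0/12/65522/65534
#8 add  $r3, $r3, $r3 ; 0/12/65522/65532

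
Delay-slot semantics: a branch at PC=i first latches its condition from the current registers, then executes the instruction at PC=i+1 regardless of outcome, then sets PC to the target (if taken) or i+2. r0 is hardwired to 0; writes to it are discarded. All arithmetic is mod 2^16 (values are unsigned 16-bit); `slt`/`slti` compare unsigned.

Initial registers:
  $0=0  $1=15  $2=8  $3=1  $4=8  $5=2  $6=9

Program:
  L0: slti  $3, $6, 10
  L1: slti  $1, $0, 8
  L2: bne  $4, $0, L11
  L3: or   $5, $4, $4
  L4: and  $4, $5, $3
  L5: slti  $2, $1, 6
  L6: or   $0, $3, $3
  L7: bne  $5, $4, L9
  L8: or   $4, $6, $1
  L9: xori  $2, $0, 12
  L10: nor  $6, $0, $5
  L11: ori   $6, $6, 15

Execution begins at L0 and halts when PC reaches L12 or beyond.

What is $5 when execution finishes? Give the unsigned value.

8

[0] slti  $3, $6, 10  →  {$0:0, $1:15, $2:8, $3:1, $4:8, $5:2, $6:9}
[1] slti  $1, $0, 8  →  {$0:0, $1:1, $2:8, $3:1, $4:8, $5:2, $6:9}
[2] bne  $4, $0, L11  →  {$0:0, $1:1, $2:8, $3:1, $4:8, $5:2, $6:9}  ⟨branch taken⟩
[3] or   $5, $4, $4  →  {$0:0, $1:1, $2:8, $3:1, $4:8, $5:8, $6:9}
[11] ori   $6, $6, 15  →  {$0:0, $1:1, $2:8, $3:1, $4:8, $5:8, $6:15}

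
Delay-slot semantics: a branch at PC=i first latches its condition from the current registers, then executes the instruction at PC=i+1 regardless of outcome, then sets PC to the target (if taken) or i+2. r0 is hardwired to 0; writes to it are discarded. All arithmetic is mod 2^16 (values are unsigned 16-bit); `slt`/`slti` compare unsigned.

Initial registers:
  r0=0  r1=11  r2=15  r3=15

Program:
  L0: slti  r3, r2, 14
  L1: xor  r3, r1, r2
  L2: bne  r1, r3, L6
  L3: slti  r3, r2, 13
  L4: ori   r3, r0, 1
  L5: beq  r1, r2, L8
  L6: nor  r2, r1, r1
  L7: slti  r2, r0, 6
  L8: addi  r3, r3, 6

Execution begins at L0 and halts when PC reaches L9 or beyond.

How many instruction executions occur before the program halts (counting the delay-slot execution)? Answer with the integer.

7

[0] slti  r3, r2, 14  →  {r0:0, r1:11, r2:15, r3:0}
[1] xor  r3, r1, r2  →  {r0:0, r1:11, r2:15, r3:4}
[2] bne  r1, r3, L6  →  {r0:0, r1:11, r2:15, r3:4}  ⟨branch taken⟩
[3] slti  r3, r2, 13  →  {r0:0, r1:11, r2:15, r3:0}
[6] nor  r2, r1, r1  →  {r0:0, r1:11, r2:65524, r3:0}
[7] slti  r2, r0, 6  →  {r0:0, r1:11, r2:1, r3:0}
[8] addi  r3, r3, 6  →  {r0:0, r1:11, r2:1, r3:6}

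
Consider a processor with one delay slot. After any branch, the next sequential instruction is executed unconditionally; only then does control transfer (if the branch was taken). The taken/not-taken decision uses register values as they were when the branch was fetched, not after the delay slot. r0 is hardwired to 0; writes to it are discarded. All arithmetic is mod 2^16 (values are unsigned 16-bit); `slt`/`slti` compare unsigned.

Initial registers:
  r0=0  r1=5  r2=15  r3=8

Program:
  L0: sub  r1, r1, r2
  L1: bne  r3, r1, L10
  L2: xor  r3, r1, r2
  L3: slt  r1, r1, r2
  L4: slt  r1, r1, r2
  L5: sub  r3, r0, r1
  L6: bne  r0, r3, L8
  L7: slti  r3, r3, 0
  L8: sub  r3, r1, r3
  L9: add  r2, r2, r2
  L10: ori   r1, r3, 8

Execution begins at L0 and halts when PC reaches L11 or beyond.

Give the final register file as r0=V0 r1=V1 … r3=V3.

[0] sub  r1, r1, r2  →  {r0:0, r1:65526, r2:15, r3:8}
[1] bne  r3, r1, L10  →  {r0:0, r1:65526, r2:15, r3:8}  ⟨branch taken⟩
[2] xor  r3, r1, r2  →  {r0:0, r1:65526, r2:15, r3:65529}
[10] ori   r1, r3, 8  →  {r0:0, r1:65529, r2:15, r3:65529}

r0=0 r1=65529 r2=15 r3=65529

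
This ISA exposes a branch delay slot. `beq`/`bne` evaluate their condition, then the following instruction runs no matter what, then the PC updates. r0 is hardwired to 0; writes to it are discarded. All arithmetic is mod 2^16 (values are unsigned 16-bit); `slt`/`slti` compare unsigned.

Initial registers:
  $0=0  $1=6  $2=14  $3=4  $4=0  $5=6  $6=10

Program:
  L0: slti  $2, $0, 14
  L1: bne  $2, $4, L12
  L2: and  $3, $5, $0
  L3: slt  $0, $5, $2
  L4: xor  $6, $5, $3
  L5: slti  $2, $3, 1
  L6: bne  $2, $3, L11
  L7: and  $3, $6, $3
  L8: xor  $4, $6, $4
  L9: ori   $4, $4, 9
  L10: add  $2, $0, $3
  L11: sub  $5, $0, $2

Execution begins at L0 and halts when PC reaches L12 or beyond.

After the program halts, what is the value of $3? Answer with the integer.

[0] slti  $2, $0, 14  →  {$0:0, $1:6, $2:1, $3:4, $4:0, $5:6, $6:10}
[1] bne  $2, $4, L12  →  {$0:0, $1:6, $2:1, $3:4, $4:0, $5:6, $6:10}  ⟨branch taken⟩
[2] and  $3, $5, $0  →  {$0:0, $1:6, $2:1, $3:0, $4:0, $5:6, $6:10}

0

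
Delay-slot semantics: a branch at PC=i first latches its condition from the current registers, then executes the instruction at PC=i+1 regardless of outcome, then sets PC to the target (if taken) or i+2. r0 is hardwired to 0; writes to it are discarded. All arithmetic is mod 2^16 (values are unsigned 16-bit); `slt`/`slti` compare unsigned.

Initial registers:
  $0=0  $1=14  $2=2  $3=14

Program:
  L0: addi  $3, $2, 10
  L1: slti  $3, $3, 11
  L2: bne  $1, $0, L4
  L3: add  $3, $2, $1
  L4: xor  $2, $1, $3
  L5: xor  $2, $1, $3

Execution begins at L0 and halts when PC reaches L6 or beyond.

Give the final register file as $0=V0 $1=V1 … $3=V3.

  step pc=0: addi  $3, $2, 10  regs=(0,14,2,12)
  step pc=1: slti  $3, $3, 11  regs=(0,14,2,0)
  step pc=2: bne  $1, $0, L4  cond=T  regs=(0,14,2,0)
  step pc=3: add  $3, $2, $1  regs=(0,14,2,16)
  step pc=4: xor  $2, $1, $3  regs=(0,14,30,16)
  step pc=5: xor  $2, $1, $3  regs=(0,14,30,16)

$0=0 $1=14 $2=30 $3=16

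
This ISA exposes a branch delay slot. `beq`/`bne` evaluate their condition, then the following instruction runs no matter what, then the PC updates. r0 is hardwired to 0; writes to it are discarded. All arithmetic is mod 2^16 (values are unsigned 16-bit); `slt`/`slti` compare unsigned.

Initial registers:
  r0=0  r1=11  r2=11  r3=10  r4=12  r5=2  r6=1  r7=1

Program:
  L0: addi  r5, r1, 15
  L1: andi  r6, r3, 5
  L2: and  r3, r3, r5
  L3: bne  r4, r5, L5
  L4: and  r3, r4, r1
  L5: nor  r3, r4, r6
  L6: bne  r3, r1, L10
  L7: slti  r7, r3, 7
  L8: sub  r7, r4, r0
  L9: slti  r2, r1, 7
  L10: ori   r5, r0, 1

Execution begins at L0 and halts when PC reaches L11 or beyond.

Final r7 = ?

  step pc=0: addi  r5, r1, 15  regs=(0,11,11,10,12,26,1,1)
  step pc=1: andi  r6, r3, 5  regs=(0,11,11,10,12,26,0,1)
  step pc=2: and  r3, r3, r5  regs=(0,11,11,10,12,26,0,1)
  step pc=3: bne  r4, r5, L5  cond=T  regs=(0,11,11,10,12,26,0,1)
  step pc=4: and  r3, r4, r1  regs=(0,11,11,8,12,26,0,1)
  step pc=5: nor  r3, r4, r6  regs=(0,11,11,65523,12,26,0,1)
  step pc=6: bne  r3, r1, L10  cond=T  regs=(0,11,11,65523,12,26,0,1)
  step pc=7: slti  r7, r3, 7  regs=(0,11,11,65523,12,26,0,0)
  step pc=10: ori   r5, r0, 1  regs=(0,11,11,65523,12,1,0,0)

0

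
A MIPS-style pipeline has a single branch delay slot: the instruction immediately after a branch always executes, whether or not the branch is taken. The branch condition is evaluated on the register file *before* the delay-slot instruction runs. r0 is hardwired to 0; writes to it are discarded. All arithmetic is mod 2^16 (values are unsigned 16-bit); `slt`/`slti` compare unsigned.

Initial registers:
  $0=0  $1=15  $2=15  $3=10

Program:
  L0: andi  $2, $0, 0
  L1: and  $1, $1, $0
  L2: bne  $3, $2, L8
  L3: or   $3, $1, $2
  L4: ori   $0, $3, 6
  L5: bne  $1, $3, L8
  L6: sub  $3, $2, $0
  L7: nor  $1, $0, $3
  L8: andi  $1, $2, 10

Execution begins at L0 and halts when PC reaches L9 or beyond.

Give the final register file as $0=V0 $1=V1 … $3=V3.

  step pc=0: andi  $2, $0, 0  regs=(0,15,0,10)
  step pc=1: and  $1, $1, $0  regs=(0,0,0,10)
  step pc=2: bne  $3, $2, L8  cond=T  regs=(0,0,0,10)
  step pc=3: or   $3, $1, $2  regs=(0,0,0,0)
  step pc=8: andi  $1, $2, 10  regs=(0,0,0,0)

$0=0 $1=0 $2=0 $3=0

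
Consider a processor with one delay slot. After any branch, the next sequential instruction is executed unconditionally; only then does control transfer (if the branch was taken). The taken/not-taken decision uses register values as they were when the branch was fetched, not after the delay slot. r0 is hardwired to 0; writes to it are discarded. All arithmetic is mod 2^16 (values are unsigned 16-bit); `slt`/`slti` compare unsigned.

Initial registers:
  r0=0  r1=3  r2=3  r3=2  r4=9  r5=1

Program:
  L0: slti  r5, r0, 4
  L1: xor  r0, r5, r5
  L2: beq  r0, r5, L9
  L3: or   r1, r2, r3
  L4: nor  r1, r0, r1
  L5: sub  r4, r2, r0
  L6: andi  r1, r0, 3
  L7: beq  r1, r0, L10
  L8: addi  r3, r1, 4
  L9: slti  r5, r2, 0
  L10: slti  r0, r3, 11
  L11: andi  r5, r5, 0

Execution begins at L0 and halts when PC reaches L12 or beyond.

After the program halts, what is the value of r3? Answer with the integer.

4

#0 slti  r5, r0, 4 ; 0/3/3/2/9/1
#1 xor  r0, r5, r5 ; 0/3/3/2/9/1
#2 beq  r0, r5, L9 ; 0/3/3/2/9/1 ; →fallthru
#3 or   r1, r2, r3 ; 0/3/3/2/9/1
#4 nor  r1, r0, r1 ; 0/65532/3/2/9/1
#5 sub  r4, r2, r0 ; 0/65532/3/2/3/1
#6 andi  r1, r0, 3 ; 0/0/3/2/3/1
#7 beq  r1, r0, L10 ; 0/0/3/2/3/1 ; →target
#8 addi  r3, r1, 4 ; 0/0/3/4/3/1
#10 slti  r0, r3, 11 ; 0/0/3/4/3/1
#11 andi  r5, r5, 0 ; 0/0/3/4/3/0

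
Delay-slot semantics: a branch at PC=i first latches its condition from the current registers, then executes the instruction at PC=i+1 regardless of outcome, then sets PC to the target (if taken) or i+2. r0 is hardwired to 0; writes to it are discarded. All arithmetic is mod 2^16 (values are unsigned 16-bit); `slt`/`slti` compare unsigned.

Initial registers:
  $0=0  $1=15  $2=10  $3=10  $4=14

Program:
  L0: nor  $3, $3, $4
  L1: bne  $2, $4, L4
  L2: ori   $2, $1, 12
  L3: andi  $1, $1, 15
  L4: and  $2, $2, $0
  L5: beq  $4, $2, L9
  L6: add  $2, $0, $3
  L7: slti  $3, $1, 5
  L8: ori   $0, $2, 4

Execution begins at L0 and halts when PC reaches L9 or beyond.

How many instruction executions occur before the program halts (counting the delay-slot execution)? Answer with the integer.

8

[0] nor  $3, $3, $4  →  {$0:0, $1:15, $2:10, $3:65521, $4:14}
[1] bne  $2, $4, L4  →  {$0:0, $1:15, $2:10, $3:65521, $4:14}  ⟨branch taken⟩
[2] ori   $2, $1, 12  →  {$0:0, $1:15, $2:15, $3:65521, $4:14}
[4] and  $2, $2, $0  →  {$0:0, $1:15, $2:0, $3:65521, $4:14}
[5] beq  $4, $2, L9  →  {$0:0, $1:15, $2:0, $3:65521, $4:14}  ⟨branch fallthrough⟩
[6] add  $2, $0, $3  →  {$0:0, $1:15, $2:65521, $3:65521, $4:14}
[7] slti  $3, $1, 5  →  {$0:0, $1:15, $2:65521, $3:0, $4:14}
[8] ori   $0, $2, 4  →  {$0:0, $1:15, $2:65521, $3:0, $4:14}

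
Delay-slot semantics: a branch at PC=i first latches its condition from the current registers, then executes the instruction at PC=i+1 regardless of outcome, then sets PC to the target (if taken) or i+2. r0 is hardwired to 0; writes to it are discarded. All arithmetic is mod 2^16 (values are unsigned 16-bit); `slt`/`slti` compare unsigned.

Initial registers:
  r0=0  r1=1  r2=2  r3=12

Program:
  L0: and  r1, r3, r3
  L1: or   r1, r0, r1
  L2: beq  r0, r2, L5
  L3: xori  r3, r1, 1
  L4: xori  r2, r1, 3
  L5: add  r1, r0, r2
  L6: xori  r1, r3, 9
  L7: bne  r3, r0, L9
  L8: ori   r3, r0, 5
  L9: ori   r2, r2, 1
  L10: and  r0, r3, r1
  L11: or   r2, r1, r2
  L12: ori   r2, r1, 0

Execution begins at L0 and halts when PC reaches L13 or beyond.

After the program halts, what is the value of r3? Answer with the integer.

5

  step pc=0: and  r1, r3, r3  regs=(0,12,2,12)
  step pc=1: or   r1, r0, r1  regs=(0,12,2,12)
  step pc=2: beq  r0, r2, L5  cond=F  regs=(0,12,2,12)
  step pc=3: xori  r3, r1, 1  regs=(0,12,2,13)
  step pc=4: xori  r2, r1, 3  regs=(0,12,15,13)
  step pc=5: add  r1, r0, r2  regs=(0,15,15,13)
  step pc=6: xori  r1, r3, 9  regs=(0,4,15,13)
  step pc=7: bne  r3, r0, L9  cond=T  regs=(0,4,15,13)
  step pc=8: ori   r3, r0, 5  regs=(0,4,15,5)
  step pc=9: ori   r2, r2, 1  regs=(0,4,15,5)
  step pc=10: and  r0, r3, r1  regs=(0,4,15,5)
  step pc=11: or   r2, r1, r2  regs=(0,4,15,5)
  step pc=12: ori   r2, r1, 0  regs=(0,4,4,5)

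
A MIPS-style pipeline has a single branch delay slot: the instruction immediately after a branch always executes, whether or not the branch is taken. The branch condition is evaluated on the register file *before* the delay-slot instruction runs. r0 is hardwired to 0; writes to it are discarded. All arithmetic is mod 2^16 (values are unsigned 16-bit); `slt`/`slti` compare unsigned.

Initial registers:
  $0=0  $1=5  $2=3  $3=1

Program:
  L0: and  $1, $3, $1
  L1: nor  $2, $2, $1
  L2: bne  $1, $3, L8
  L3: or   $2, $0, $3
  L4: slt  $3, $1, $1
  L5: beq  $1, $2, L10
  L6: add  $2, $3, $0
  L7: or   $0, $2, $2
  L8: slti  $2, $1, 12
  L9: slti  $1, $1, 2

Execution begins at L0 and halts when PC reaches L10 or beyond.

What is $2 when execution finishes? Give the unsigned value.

[0] and  $1, $3, $1  →  {$0:0, $1:1, $2:3, $3:1}
[1] nor  $2, $2, $1  →  {$0:0, $1:1, $2:65532, $3:1}
[2] bne  $1, $3, L8  →  {$0:0, $1:1, $2:65532, $3:1}  ⟨branch fallthrough⟩
[3] or   $2, $0, $3  →  {$0:0, $1:1, $2:1, $3:1}
[4] slt  $3, $1, $1  →  {$0:0, $1:1, $2:1, $3:0}
[5] beq  $1, $2, L10  →  {$0:0, $1:1, $2:1, $3:0}  ⟨branch taken⟩
[6] add  $2, $3, $0  →  {$0:0, $1:1, $2:0, $3:0}

0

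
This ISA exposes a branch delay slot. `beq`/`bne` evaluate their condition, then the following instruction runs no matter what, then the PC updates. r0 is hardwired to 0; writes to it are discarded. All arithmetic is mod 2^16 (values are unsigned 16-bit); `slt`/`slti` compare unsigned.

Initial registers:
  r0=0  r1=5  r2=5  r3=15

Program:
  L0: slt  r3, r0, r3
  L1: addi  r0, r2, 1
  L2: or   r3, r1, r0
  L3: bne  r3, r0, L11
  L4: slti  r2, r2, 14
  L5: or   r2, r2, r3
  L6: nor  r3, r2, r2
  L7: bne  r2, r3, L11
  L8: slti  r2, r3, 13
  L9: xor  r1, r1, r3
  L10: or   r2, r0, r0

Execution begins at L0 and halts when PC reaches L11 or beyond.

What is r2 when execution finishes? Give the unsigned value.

1

#0 slt  r3, r0, r3 ; 0/5/5/1
#1 addi  r0, r2, 1 ; 0/5/5/1
#2 or   r3, r1, r0 ; 0/5/5/5
#3 bne  r3, r0, L11 ; 0/5/5/5 ; →target
#4 slti  r2, r2, 14 ; 0/5/1/5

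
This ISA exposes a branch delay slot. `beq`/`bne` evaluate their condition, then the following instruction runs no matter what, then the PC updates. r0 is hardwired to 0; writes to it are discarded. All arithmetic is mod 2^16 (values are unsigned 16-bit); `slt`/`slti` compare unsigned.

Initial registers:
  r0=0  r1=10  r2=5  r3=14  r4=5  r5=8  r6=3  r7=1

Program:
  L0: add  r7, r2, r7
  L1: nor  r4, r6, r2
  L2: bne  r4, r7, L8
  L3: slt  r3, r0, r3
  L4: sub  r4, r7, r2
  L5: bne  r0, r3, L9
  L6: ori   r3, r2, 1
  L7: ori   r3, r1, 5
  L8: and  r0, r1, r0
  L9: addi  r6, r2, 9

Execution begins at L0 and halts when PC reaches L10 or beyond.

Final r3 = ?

1

[0] add  r7, r2, r7  →  {r0:0, r1:10, r2:5, r3:14, r4:5, r5:8, r6:3, r7:6}
[1] nor  r4, r6, r2  →  {r0:0, r1:10, r2:5, r3:14, r4:65528, r5:8, r6:3, r7:6}
[2] bne  r4, r7, L8  →  {r0:0, r1:10, r2:5, r3:14, r4:65528, r5:8, r6:3, r7:6}  ⟨branch taken⟩
[3] slt  r3, r0, r3  →  {r0:0, r1:10, r2:5, r3:1, r4:65528, r5:8, r6:3, r7:6}
[8] and  r0, r1, r0  →  {r0:0, r1:10, r2:5, r3:1, r4:65528, r5:8, r6:3, r7:6}
[9] addi  r6, r2, 9  →  {r0:0, r1:10, r2:5, r3:1, r4:65528, r5:8, r6:14, r7:6}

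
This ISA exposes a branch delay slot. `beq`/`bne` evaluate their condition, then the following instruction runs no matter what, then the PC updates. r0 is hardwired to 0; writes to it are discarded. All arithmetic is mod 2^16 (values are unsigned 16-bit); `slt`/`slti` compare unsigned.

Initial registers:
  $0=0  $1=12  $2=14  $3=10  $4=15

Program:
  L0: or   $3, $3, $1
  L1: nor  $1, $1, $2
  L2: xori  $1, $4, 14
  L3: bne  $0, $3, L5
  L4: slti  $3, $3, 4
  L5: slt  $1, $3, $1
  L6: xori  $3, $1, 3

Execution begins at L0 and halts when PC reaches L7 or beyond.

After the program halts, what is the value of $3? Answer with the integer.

#0 or   $3, $3, $1 ; 0/12/14/14/15
#1 nor  $1, $1, $2 ; 0/65521/14/14/15
#2 xori  $1, $4, 14 ; 0/1/14/14/15
#3 bne  $0, $3, L5 ; 0/1/14/14/15 ; →target
#4 slti  $3, $3, 4 ; 0/1/14/0/15
#5 slt  $1, $3, $1 ; 0/1/14/0/15
#6 xori  $3, $1, 3 ; 0/1/14/2/15

2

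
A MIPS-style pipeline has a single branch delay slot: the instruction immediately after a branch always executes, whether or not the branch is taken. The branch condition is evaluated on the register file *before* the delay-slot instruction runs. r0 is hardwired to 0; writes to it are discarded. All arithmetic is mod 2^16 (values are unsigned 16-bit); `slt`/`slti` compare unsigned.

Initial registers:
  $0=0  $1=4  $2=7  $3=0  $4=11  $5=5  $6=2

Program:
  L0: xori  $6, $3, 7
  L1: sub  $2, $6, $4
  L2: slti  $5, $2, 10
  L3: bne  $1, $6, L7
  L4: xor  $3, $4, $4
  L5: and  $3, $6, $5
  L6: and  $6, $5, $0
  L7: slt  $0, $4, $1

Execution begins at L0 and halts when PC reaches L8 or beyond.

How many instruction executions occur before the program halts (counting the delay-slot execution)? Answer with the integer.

6

#0 xori  $6, $3, 7 ; 0/4/7/0/11/5/7
#1 sub  $2, $6, $4 ; 0/4/65532/0/11/5/7
#2 slti  $5, $2, 10 ; 0/4/65532/0/11/0/7
#3 bne  $1, $6, L7 ; 0/4/65532/0/11/0/7 ; →target
#4 xor  $3, $4, $4 ; 0/4/65532/0/11/0/7
#7 slt  $0, $4, $1 ; 0/4/65532/0/11/0/7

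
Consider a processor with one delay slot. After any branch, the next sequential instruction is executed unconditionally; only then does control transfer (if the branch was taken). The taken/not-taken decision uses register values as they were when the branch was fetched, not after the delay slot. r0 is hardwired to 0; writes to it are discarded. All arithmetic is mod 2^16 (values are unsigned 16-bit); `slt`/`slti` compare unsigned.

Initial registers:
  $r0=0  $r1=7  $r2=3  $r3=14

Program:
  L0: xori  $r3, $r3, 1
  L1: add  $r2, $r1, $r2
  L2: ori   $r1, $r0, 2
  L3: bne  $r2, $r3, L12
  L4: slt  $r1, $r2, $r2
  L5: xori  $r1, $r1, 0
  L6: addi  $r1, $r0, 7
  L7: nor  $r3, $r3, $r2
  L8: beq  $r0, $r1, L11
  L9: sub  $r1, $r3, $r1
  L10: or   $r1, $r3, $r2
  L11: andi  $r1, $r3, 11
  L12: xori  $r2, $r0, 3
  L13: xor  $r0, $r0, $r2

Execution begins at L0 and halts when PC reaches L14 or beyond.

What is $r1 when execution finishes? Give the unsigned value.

0

[0] xori  $r3, $r3, 1  →  {$r0:0, $r1:7, $r2:3, $r3:15}
[1] add  $r2, $r1, $r2  →  {$r0:0, $r1:7, $r2:10, $r3:15}
[2] ori   $r1, $r0, 2  →  {$r0:0, $r1:2, $r2:10, $r3:15}
[3] bne  $r2, $r3, L12  →  {$r0:0, $r1:2, $r2:10, $r3:15}  ⟨branch taken⟩
[4] slt  $r1, $r2, $r2  →  {$r0:0, $r1:0, $r2:10, $r3:15}
[12] xori  $r2, $r0, 3  →  {$r0:0, $r1:0, $r2:3, $r3:15}
[13] xor  $r0, $r0, $r2  →  {$r0:0, $r1:0, $r2:3, $r3:15}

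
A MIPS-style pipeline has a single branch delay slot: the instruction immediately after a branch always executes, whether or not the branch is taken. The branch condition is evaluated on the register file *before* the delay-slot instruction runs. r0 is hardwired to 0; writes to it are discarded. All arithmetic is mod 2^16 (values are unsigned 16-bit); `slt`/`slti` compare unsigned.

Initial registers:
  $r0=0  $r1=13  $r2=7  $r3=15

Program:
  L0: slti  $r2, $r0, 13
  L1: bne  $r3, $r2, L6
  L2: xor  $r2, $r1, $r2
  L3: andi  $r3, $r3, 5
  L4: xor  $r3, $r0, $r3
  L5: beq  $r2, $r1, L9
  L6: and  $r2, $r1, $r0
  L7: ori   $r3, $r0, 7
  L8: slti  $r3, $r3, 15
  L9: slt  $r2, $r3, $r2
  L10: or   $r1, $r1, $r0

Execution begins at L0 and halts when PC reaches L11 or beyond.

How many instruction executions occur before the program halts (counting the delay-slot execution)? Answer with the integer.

8

  step pc=0: slti  $r2, $r0, 13  regs=(0,13,1,15)
  step pc=1: bne  $r3, $r2, L6  cond=T  regs=(0,13,1,15)
  step pc=2: xor  $r2, $r1, $r2  regs=(0,13,12,15)
  step pc=6: and  $r2, $r1, $r0  regs=(0,13,0,15)
  step pc=7: ori   $r3, $r0, 7  regs=(0,13,0,7)
  step pc=8: slti  $r3, $r3, 15  regs=(0,13,0,1)
  step pc=9: slt  $r2, $r3, $r2  regs=(0,13,0,1)
  step pc=10: or   $r1, $r1, $r0  regs=(0,13,0,1)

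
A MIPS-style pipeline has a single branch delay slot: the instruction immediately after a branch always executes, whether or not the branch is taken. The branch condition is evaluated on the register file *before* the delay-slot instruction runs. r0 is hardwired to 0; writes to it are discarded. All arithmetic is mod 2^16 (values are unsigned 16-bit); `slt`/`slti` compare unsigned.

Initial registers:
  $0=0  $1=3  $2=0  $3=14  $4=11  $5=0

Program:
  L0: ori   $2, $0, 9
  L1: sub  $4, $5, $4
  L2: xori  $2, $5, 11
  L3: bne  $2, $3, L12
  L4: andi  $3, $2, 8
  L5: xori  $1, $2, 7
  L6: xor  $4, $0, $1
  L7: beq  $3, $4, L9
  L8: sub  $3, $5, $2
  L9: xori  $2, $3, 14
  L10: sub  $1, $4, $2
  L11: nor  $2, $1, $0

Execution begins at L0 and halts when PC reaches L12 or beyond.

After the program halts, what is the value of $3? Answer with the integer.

8

#0 ori   $2, $0, 9 ; 0/3/9/14/11/0
#1 sub  $4, $5, $4 ; 0/3/9/14/65525/0
#2 xori  $2, $5, 11 ; 0/3/11/14/65525/0
#3 bne  $2, $3, L12 ; 0/3/11/14/65525/0 ; →target
#4 andi  $3, $2, 8 ; 0/3/11/8/65525/0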